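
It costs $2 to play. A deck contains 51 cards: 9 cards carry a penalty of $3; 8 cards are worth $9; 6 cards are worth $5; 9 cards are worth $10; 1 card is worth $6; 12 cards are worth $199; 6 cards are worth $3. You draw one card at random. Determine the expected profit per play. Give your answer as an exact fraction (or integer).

E[payout] = (9/51)·(-3) + (8/51)·9 + (6/51)·5 + (9/51)·10 + (1/51)·6 + (12/51)·199 + (6/51)·3 = 859/17
Expected profit = 859/17 − 2 = 825/17

825/17 dollars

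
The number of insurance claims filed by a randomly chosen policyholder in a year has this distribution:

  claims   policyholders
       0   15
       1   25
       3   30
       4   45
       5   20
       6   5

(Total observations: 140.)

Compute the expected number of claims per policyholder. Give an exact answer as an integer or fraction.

Total = 140, so P(claims=0) = 15/140, etc.
E[X] = (3/28)·0 + (5/28)·1 + (3/14)·3 + (9/28)·4 + (1/7)·5 + (1/28)·6
     = 85/28

85/28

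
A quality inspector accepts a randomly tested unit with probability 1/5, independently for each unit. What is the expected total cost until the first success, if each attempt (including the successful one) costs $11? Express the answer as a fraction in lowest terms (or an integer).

$55

E[#attempts] = 1/p = 5; E[cost] = 11·5 = 55.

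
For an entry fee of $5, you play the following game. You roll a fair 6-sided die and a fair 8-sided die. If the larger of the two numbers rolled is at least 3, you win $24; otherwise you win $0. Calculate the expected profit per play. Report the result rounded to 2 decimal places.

$17.00

E[payout] = (1/12)·0 + (11/12)·24 = 22
Expected profit = 22 − 5 = 17 ≈ $17.00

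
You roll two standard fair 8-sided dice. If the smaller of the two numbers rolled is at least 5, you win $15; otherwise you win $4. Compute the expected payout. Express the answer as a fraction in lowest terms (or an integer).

E[payout] = (3/4)·4 + (1/4)·15 = 27/4

27/4 dollars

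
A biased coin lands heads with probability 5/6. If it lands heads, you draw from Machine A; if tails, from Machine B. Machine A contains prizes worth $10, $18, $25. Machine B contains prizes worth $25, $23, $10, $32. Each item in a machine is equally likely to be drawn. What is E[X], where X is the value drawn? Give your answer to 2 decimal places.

$18.47

E[X | Machine A] = (10 + 18 + 25)/3 = 53/3
E[X | Machine B] = (25 + 23 + 10 + 32)/4 = 45/2
E[X] = (5/6)·53/3 + (1/6)·45/2 = 665/36 ≈ 18.47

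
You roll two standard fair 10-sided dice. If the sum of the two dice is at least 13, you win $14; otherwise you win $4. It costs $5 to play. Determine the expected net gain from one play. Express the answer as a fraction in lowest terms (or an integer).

13/5 dollars

E[payout] = (16/25)·4 + (9/25)·14 = 38/5
Expected profit = 38/5 − 5 = 13/5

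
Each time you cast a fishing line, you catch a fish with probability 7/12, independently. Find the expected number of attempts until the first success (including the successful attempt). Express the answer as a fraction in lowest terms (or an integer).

12/7

For a geometric distribution, E[trials] = 1/p = 1/(7/12) = 12/7.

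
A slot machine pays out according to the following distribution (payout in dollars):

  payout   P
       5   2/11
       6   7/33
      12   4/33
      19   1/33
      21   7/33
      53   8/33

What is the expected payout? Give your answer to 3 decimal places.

$21.515

E[X] = (2/11)·5 + (7/33)·6 + (4/33)·12 + (1/33)·19 + (7/33)·21 + (8/33)·53
     = 710/33 ≈ 21.515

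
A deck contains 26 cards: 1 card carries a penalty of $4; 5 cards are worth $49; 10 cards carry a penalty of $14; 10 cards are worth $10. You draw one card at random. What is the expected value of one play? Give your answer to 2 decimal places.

E[payout] = (1/26)·(-4) + (5/26)·49 + (10/26)·(-14) + (10/26)·10 = 201/26
≈ $7.73

$7.73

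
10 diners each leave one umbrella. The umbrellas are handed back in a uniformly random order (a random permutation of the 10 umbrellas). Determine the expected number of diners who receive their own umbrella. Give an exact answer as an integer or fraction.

Let Xᵢ = 1 if person i gets their own umbrella. For each i, P(Xᵢ=1) = 1/10.
By linearity of expectation, E[X₁+…+X_10] = 10·(1/10) = 1.

1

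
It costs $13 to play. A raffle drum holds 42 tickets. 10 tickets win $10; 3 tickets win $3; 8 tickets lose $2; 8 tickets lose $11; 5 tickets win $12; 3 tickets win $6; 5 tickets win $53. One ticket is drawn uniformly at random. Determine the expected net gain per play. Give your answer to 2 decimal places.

-$4.71

E[payout] = (10/42)·10 + (3/42)·3 + (8/42)·(-2) + (8/42)·(-11) + (5/42)·12 + (3/42)·6 + (5/42)·53 = 58/7
Expected profit = 58/7 − 13 = -33/7 ≈ -$4.71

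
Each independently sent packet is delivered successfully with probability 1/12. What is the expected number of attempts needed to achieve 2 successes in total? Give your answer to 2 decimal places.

By linearity (sum of 2 independent geometric waits), E[trials] = 2/p = 2/(1/12) = 24.
≈ 24.00

24.00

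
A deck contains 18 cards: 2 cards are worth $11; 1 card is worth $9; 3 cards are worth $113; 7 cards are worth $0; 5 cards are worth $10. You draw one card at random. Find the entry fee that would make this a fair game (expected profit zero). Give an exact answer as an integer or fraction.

70/3 dollars

E[payout] = (2/18)·11 + (1/18)·9 + (3/18)·113 + (7/18)·0 + (5/18)·10 = 70/3
Fair fee = E[payout] = 70/3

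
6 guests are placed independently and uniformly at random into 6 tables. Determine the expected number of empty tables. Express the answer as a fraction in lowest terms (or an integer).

Let Xⱼ=1 if table j is empty. P(Xⱼ=1) = ((6-1)/6)^6 = 15625/46656.
By linearity, E[#empty] = 6·15625/46656 = 15625/7776.

15625/7776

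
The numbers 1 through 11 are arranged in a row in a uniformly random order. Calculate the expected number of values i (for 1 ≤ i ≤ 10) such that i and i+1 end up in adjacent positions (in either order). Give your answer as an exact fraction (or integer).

20/11

For each i ∈ {1,…,10}, let Xᵢ = 1 if i and i+1 are adjacent. P(Xᵢ=1) = 2·(11−1)!/11! = 2/11.
By linearity, E[ΣXᵢ] = (10)·(2/11) = 20/11.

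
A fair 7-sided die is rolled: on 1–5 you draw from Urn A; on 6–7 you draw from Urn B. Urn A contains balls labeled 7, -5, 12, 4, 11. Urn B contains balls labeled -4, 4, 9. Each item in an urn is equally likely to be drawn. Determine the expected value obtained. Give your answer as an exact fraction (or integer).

5

E[X | Urn A] = (7 − 5 + 12 + 4 + 11)/5 = 29/5
E[X | Urn B] = (-4 + 4 + 9)/3 = 3
E[X] = (5/7)·29/5 + (2/7)·3 = 5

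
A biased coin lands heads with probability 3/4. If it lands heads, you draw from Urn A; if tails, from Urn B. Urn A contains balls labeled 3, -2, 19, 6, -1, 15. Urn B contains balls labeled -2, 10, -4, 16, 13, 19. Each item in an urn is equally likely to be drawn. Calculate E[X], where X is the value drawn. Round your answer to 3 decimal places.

E[X | Urn A] = (3 − 2 + 19 + 6 − 1 + 15)/6 = 20/3
E[X | Urn B] = (-2 + 10 − 4 + 16 + 13 + 19)/6 = 26/3
E[X] = (3/4)·20/3 + (1/4)·26/3 = 43/6 ≈ 7.167

7.167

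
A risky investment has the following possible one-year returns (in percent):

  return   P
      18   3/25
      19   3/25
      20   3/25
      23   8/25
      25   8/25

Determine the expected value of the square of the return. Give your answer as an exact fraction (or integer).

12487/25

E[X²] = (3/25)·324 + (3/25)·361 + (3/25)·400 + (8/25)·529 + (8/25)·625
     = 12487/25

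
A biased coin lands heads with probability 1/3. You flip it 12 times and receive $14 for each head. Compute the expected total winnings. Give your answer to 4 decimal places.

$56.0000

E[#heads] = 12·1/3 = 4 (linearity over flips).
E[winnings] = 14·4 = 56.
≈ 56.0000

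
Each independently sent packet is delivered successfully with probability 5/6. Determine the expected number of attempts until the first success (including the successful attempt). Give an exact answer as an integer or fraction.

For a geometric distribution, E[trials] = 1/p = 1/(5/6) = 6/5.

6/5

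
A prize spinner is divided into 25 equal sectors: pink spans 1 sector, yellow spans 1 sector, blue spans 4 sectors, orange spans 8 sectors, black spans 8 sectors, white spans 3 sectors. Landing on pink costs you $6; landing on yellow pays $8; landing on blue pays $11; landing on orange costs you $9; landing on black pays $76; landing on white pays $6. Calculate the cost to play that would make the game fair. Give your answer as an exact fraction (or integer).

E[payout] = (1/25)·(-6) + (1/25)·8 + (4/25)·11 + (8/25)·(-9) + (8/25)·76 + (3/25)·6 = 24
Fair fee = E[payout] = 24

$24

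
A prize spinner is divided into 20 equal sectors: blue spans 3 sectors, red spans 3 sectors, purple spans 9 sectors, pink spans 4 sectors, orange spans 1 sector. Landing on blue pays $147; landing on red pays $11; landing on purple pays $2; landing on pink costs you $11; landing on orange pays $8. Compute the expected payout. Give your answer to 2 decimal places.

$22.80

E[payout] = (3/20)·147 + (3/20)·11 + (9/20)·2 + (4/20)·(-11) + (1/20)·8 = 114/5
≈ $22.80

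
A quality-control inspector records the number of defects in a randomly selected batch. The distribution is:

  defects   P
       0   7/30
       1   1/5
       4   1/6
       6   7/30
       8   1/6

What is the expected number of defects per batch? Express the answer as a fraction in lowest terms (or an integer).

E[X] = (7/30)·0 + (1/5)·1 + (1/6)·4 + (7/30)·6 + (1/6)·8
     = 18/5

18/5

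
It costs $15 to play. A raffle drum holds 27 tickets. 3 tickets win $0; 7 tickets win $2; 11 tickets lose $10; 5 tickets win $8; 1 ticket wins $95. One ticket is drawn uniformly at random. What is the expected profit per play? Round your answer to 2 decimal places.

-$13.56

E[payout] = (3/27)·0 + (7/27)·2 + (11/27)·(-10) + (5/27)·8 + (1/27)·95 = 13/9
Expected profit = 13/9 − 15 = -122/9 ≈ -$13.56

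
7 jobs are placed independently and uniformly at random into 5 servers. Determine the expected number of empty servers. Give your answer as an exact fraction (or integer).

16384/15625

Let Xⱼ=1 if server j is empty. P(Xⱼ=1) = ((5-1)/5)^7 = 16384/78125.
By linearity, E[#empty] = 5·16384/78125 = 16384/15625.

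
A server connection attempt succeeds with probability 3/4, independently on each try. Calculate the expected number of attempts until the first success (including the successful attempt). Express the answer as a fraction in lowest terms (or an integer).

4/3

For a geometric distribution, E[trials] = 1/p = 1/(3/4) = 4/3.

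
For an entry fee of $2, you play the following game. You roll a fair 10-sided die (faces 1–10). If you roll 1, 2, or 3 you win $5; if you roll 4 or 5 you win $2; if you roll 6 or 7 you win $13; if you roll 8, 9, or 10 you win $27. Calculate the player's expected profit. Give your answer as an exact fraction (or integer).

E[payout] = (1/5)·2 + (3/10)·5 + (1/5)·13 + (3/10)·27 = 63/5
Expected profit = 63/5 − 2 = 53/5

53/5 dollars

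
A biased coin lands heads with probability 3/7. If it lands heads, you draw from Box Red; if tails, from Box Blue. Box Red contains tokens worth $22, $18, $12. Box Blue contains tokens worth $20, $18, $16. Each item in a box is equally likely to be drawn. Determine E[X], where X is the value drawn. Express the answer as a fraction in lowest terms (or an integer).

E[X | Box Red] = (22 + 18 + 12)/3 = 52/3
E[X | Box Blue] = (20 + 18 + 16)/3 = 18
E[X] = (3/7)·52/3 + (4/7)·18 = 124/7

124/7 dollars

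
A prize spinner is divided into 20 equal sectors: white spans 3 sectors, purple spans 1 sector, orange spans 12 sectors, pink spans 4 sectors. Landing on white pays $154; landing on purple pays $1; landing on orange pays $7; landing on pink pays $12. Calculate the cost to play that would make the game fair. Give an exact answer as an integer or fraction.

119/4 dollars

E[payout] = (3/20)·154 + (1/20)·1 + (12/20)·7 + (4/20)·12 = 119/4
Fair fee = E[payout] = 119/4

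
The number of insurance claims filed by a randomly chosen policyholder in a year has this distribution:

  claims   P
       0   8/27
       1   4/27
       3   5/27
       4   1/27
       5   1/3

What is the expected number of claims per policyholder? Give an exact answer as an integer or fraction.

E[X] = (8/27)·0 + (4/27)·1 + (5/27)·3 + (1/27)·4 + (1/3)·5
     = 68/27

68/27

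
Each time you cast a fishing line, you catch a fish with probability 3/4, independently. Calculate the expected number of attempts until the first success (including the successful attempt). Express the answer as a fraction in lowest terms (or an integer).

4/3

For a geometric distribution, E[trials] = 1/p = 1/(3/4) = 4/3.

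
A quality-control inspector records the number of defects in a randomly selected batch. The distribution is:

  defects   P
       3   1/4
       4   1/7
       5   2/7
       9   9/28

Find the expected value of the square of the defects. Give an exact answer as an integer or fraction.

E[X²] = (1/4)·9 + (1/7)·16 + (2/7)·25 + (9/28)·81
     = 264/7

264/7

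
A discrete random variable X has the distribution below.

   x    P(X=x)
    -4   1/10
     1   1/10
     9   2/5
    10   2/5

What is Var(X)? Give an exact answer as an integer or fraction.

E[X] = (1/10)·(-4) + (1/10)·1 + (2/5)·9 + (2/5)·10 = 73/10
E[X²] = (1/10)·16 + (1/10)·1 + (2/5)·81 + (2/5)·100 = 741/10
Var(X) = 741/10 − (73/10)² = 2081/100

2081/100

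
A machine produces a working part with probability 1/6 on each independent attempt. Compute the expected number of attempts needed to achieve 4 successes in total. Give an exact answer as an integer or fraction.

By linearity (sum of 4 independent geometric waits), E[trials] = 4/p = 4/(1/6) = 24.

24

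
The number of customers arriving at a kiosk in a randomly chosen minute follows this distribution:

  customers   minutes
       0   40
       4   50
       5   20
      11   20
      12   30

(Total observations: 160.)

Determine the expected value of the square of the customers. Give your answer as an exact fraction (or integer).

201/4

Total = 160, so P(customers=0) = 40/160, etc.
E[X²] = (1/4)·0 + (5/16)·16 + (1/8)·25 + (1/8)·121 + (3/16)·144
     = 201/4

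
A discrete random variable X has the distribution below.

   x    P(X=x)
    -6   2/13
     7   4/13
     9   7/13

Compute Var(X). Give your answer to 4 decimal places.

E[X] = (2/13)·(-6) + (4/13)·7 + (7/13)·9 = 79/13
E[X²] = (2/13)·36 + (4/13)·49 + (7/13)·81 = 835/13
Var(X) = 835/13 − (79/13)² = 4614/169 ≈ 27.3018

27.3018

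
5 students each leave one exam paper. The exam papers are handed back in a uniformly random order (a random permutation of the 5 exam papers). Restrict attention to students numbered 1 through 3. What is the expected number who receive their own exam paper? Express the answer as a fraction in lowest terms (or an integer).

Let Xᵢ = 1 if person i gets their own exam paper. For each i, P(Xᵢ=1) = 1/5.
By linearity of expectation, E[X₁+…+X_3] = 3·(1/5) = 3/5.

3/5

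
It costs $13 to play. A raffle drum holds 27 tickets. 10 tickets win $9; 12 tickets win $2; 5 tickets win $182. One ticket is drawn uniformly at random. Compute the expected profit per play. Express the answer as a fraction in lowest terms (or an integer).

673/27 dollars

E[payout] = (10/27)·9 + (12/27)·2 + (5/27)·182 = 1024/27
Expected profit = 1024/27 − 13 = 673/27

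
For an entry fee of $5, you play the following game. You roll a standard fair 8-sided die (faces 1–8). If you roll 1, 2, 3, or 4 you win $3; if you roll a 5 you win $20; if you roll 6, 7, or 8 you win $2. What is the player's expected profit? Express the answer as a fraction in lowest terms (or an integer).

-1/4 dollars

E[payout] = (3/8)·2 + (1/2)·3 + (1/8)·20 = 19/4
Expected profit = 19/4 − 5 = -1/4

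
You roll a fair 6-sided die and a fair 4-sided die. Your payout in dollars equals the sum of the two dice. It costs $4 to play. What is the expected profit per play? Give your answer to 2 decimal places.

$2.00

Distribution of the sum of the two dice: 2 w.p. 1/24, 3 w.p. 1/12, 4 w.p. 1/8, 5 w.p. 1/6, 6 w.p. 1/6, 7 w.p. 1/6, …
E[payout] = (1/24)·2 + (1/12)·3 + (1/8)·4 + (1/6)·5 + (1/6)·6 + (1/6)·7 + (1/8)·8 + (1/12)·9 + (1/24)·10 = 6
Expected profit = 6 − 4 = 2 ≈ $2.00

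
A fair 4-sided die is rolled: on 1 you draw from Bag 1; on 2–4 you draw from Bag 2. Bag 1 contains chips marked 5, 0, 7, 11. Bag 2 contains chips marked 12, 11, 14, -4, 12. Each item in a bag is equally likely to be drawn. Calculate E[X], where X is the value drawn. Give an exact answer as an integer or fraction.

131/16

E[X | Bag 1] = (5 + 0 + 7 + 11)/4 = 23/4
E[X | Bag 2] = (12 + 11 + 14 − 4 + 12)/5 = 9
E[X] = (1/4)·23/4 + (3/4)·9 = 131/16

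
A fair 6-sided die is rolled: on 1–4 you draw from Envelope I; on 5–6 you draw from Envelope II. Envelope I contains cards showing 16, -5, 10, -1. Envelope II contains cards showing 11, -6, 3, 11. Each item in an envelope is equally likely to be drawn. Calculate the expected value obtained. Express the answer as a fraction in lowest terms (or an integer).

E[X | Envelope I] = (16 − 5 + 10 − 1)/4 = 5
E[X | Envelope II] = (11 − 6 + 3 + 11)/4 = 19/4
E[X] = (2/3)·5 + (1/3)·19/4 = 59/12

59/12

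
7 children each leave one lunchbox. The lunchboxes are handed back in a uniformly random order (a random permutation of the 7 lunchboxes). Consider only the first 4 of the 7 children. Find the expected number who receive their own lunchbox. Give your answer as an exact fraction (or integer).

4/7

Let Xᵢ = 1 if person i gets their own lunchbox. For each i, P(Xᵢ=1) = 1/7.
By linearity of expectation, E[X₁+…+X_4] = 4·(1/7) = 4/7.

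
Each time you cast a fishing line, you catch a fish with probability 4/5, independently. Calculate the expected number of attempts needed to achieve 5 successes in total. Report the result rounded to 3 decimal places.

By linearity (sum of 5 independent geometric waits), E[trials] = 5/p = 5/(4/5) = 25/4.
≈ 6.250

6.250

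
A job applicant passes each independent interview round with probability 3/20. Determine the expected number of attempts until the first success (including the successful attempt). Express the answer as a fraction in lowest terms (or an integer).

20/3

For a geometric distribution, E[trials] = 1/p = 1/(3/20) = 20/3.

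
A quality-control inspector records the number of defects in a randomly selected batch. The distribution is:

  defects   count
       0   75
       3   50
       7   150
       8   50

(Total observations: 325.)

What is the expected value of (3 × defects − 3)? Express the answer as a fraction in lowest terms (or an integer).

Total = 325, so P(defects=0) = 75/325, etc.
E[3x-3] = (3/13)·(-3) + (2/13)·6 + (6/13)·18 + (2/13)·21
     = 153/13

153/13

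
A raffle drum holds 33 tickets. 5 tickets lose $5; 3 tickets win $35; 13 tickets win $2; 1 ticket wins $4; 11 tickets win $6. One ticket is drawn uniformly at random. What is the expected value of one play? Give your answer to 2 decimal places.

E[payout] = (5/33)·(-5) + (3/33)·35 + (13/33)·2 + (1/33)·4 + (11/33)·6 = 16/3
≈ $5.33

$5.33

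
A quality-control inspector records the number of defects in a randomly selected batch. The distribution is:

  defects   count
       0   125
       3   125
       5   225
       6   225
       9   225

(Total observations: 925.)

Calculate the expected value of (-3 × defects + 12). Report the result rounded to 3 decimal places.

-3.811

Total = 925, so P(defects=0) = 125/925, etc.
E[-3x+12] = (5/37)·12 + (5/37)·3 + (9/37)·(-3) + (9/37)·(-6) + (9/37)·(-15)
     = -141/37 ≈ -3.811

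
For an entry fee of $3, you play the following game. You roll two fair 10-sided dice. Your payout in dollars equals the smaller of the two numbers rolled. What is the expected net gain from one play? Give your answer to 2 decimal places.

Distribution of the smaller of the two numbers rolled: 1 w.p. 19/100, 2 w.p. 17/100, 3 w.p. 3/20, 4 w.p. 13/100, 5 w.p. 11/100, 6 w.p. 9/100, …
E[payout] = (19/100)·1 + (17/100)·2 + (3/20)·3 + (13/100)·4 + (11/100)·5 + (9/100)·6 + (7/100)·7 + (1/20)·8 + (3/100)·9 + (1/100)·10 = 77/20
Expected profit = 77/20 − 3 = 17/20 ≈ $0.85

$0.85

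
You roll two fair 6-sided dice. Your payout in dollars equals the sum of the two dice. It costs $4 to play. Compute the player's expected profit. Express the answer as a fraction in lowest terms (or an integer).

Distribution of the sum of the two dice: 2 w.p. 1/36, 3 w.p. 1/18, 4 w.p. 1/12, 5 w.p. 1/9, 6 w.p. 5/36, 7 w.p. 1/6, …
E[payout] = (1/36)·2 + (1/18)·3 + (1/12)·4 + (1/9)·5 + (5/36)·6 + (1/6)·7 + (5/36)·8 + (1/9)·9 + (1/12)·10 + (1/18)·11 + (1/36)·12 = 7
Expected profit = 7 − 4 = 3

$3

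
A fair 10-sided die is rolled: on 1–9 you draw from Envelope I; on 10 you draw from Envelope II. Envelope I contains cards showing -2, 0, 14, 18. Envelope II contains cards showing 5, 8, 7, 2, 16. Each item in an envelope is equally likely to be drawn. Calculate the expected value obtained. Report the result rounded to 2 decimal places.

7.51

E[X | Envelope I] = (-2 + 0 + 14 + 18)/4 = 15/2
E[X | Envelope II] = (5 + 8 + 7 + 2 + 16)/5 = 38/5
E[X] = (9/10)·15/2 + (1/10)·38/5 = 751/100 ≈ 7.51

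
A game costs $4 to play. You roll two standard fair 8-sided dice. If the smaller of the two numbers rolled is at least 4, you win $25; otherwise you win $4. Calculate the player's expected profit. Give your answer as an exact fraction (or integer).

E[payout] = (39/64)·4 + (25/64)·25 = 781/64
Expected profit = 781/64 − 4 = 525/64

525/64 dollars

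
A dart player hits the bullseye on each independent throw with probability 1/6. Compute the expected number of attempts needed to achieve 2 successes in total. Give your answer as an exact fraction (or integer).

By linearity (sum of 2 independent geometric waits), E[trials] = 2/p = 2/(1/6) = 12.

12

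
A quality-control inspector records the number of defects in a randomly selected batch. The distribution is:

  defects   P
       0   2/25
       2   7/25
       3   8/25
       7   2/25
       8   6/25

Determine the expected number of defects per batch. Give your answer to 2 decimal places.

E[X] = (2/25)·0 + (7/25)·2 + (8/25)·3 + (2/25)·7 + (6/25)·8
     = 4 ≈ 4.00

4.00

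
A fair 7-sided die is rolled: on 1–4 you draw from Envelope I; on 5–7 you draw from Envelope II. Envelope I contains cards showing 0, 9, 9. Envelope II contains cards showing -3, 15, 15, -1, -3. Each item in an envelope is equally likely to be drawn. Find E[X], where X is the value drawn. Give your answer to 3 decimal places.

5.400

E[X | Envelope I] = (0 + 9 + 9)/3 = 6
E[X | Envelope II] = (-3 + 15 + 15 − 1 − 3)/5 = 23/5
E[X] = (4/7)·6 + (3/7)·23/5 = 27/5 ≈ 5.400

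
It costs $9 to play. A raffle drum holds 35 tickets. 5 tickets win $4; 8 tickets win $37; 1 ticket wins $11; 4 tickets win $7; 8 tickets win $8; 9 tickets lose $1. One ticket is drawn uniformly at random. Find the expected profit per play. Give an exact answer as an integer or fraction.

E[payout] = (5/35)·4 + (8/35)·37 + (1/35)·11 + (4/35)·7 + (8/35)·8 + (9/35)·(-1) = 82/7
Expected profit = 82/7 − 9 = 19/7

19/7 dollars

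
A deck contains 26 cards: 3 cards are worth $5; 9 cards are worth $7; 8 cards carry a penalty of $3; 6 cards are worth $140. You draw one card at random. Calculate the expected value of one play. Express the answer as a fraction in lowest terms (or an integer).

447/13 dollars

E[payout] = (3/26)·5 + (9/26)·7 + (8/26)·(-3) + (6/26)·140 = 447/13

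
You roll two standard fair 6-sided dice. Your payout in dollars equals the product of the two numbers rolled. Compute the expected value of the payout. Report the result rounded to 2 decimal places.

$12.25

Distribution of the product of the two numbers rolled: 1 w.p. 1/36, 2 w.p. 1/18, 3 w.p. 1/18, 4 w.p. 1/12, 5 w.p. 1/18, 6 w.p. 1/9, …
E[payout] = (1/36)·1 + (1/18)·2 + (1/18)·3 + (1/12)·4 + (1/18)·5 + (1/9)·6 + (1/18)·8 + (1/36)·9 + (1/18)·10 + (1/9)·12 + (1/18)·15 + (1/36)·16 + (1/18)·18 + (1/18)·20 + (1/18)·24 + (1/36)·25 + (1/18)·30 + (1/36)·36 = 49/4
≈ $12.25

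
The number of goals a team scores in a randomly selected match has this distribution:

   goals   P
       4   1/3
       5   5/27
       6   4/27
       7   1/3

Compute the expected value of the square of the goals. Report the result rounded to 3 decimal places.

E[X²] = (1/3)·16 + (5/27)·25 + (4/27)·36 + (1/3)·49
     = 854/27 ≈ 31.630

31.630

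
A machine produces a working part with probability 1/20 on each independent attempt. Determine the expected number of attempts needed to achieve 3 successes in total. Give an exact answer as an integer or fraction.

60

By linearity (sum of 3 independent geometric waits), E[trials] = 3/p = 3/(1/20) = 60.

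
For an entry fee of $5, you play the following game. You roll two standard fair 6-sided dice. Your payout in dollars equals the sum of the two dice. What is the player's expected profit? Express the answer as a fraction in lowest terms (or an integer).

$2

Distribution of the sum of the two dice: 2 w.p. 1/36, 3 w.p. 1/18, 4 w.p. 1/12, 5 w.p. 1/9, 6 w.p. 5/36, 7 w.p. 1/6, …
E[payout] = (1/36)·2 + (1/18)·3 + (1/12)·4 + (1/9)·5 + (5/36)·6 + (1/6)·7 + (5/36)·8 + (1/9)·9 + (1/12)·10 + (1/18)·11 + (1/36)·12 = 7
Expected profit = 7 − 5 = 2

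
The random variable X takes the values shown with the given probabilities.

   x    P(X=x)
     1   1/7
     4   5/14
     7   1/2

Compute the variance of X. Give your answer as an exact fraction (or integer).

909/196

E[X] = (1/7)·1 + (5/14)·4 + (1/2)·7 = 71/14
E[X²] = (1/7)·1 + (5/14)·16 + (1/2)·49 = 425/14
Var(X) = 425/14 − (71/14)² = 909/196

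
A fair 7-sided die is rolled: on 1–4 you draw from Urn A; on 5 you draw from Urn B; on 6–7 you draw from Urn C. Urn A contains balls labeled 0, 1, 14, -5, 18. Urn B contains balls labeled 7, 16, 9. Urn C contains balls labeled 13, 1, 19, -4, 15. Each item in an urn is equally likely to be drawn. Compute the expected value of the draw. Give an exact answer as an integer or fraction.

152/21

E[X | Urn A] = (0 + 1 + 14 − 5 + 18)/5 = 28/5
E[X | Urn B] = (7 + 16 + 9)/3 = 32/3
E[X | Urn C] = (13 + 1 + 19 − 4 + 15)/5 = 44/5
E[X] = (4/7)·28/5 + (1/7)·32/3 + (2/7)·44/5 = 152/21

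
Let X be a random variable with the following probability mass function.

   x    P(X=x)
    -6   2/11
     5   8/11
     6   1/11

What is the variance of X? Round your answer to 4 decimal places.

18.4463

E[X] = (2/11)·(-6) + (8/11)·5 + (1/11)·6 = 34/11
E[X²] = (2/11)·36 + (8/11)·25 + (1/11)·36 = 28
Var(X) = 28 − (34/11)² = 2232/121 ≈ 18.4463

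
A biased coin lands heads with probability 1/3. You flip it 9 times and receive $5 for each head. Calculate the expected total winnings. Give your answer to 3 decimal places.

$15.000

E[#heads] = 9·1/3 = 3 (linearity over flips).
E[winnings] = 5·3 = 15.
≈ 15.000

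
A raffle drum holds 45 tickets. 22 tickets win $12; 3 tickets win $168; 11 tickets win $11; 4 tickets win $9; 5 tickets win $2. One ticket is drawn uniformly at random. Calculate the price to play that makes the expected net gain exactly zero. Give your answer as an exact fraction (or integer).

E[payout] = (22/45)·12 + (3/45)·168 + (11/45)·11 + (4/45)·9 + (5/45)·2 = 187/9
Fair fee = E[payout] = 187/9

187/9 dollars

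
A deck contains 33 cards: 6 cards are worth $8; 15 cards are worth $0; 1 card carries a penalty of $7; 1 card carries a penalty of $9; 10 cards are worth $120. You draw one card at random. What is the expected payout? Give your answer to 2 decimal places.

$37.33

E[payout] = (6/33)·8 + (15/33)·0 + (1/33)·(-7) + (1/33)·(-9) + (10/33)·120 = 112/3
≈ $37.33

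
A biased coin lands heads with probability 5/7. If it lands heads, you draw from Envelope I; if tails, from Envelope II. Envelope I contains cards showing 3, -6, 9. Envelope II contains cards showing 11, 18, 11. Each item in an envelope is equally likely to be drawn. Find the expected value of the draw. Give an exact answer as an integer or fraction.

110/21

E[X | Envelope I] = (3 − 6 + 9)/3 = 2
E[X | Envelope II] = (11 + 18 + 11)/3 = 40/3
E[X] = (5/7)·2 + (2/7)·40/3 = 110/21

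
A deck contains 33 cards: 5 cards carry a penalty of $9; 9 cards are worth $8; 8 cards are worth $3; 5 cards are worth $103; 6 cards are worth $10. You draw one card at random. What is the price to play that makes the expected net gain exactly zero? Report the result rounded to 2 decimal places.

$18.97

E[payout] = (5/33)·(-9) + (9/33)·8 + (8/33)·3 + (5/33)·103 + (6/33)·10 = 626/33
Fair fee = E[payout] = 626/33 ≈ $18.97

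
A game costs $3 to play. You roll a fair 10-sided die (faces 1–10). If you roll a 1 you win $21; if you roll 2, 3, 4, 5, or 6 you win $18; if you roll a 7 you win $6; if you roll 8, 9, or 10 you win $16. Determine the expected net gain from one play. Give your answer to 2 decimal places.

E[payout] = (1/10)·6 + (3/10)·16 + (1/2)·18 + (1/10)·21 = 33/2
Expected profit = 33/2 − 3 = 27/2 ≈ $13.50

$13.50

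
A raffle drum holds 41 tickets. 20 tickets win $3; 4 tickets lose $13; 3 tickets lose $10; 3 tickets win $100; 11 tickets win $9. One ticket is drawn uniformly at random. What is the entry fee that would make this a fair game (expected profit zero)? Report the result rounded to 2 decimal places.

$9.20

E[payout] = (20/41)·3 + (4/41)·(-13) + (3/41)·(-10) + (3/41)·100 + (11/41)·9 = 377/41
Fair fee = E[payout] = 377/41 ≈ $9.20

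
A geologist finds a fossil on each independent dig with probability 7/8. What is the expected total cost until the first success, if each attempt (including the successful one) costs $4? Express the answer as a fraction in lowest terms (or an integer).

E[#attempts] = 1/p = 8/7; E[cost] = 4·8/7 = 32/7.

32/7 dollars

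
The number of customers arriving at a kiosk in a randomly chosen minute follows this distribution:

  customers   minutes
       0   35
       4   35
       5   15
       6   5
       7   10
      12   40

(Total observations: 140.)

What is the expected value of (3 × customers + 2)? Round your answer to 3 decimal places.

Total = 140, so P(customers=0) = 35/140, etc.
E[3x+2] = (1/4)·2 + (1/4)·14 + (3/28)·17 + (1/28)·20 + (1/14)·23 + (2/7)·38
     = 533/28 ≈ 19.036

19.036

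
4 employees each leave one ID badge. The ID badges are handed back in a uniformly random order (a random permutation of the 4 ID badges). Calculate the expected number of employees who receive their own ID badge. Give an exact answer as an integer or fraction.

Let Xᵢ = 1 if person i gets their own ID badge. For each i, P(Xᵢ=1) = 1/4.
By linearity of expectation, E[X₁+…+X_4] = 4·(1/4) = 1.

1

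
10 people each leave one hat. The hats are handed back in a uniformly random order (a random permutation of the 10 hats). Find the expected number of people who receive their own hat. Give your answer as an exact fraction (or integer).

Let Xᵢ = 1 if person i gets their own hat. For each i, P(Xᵢ=1) = 1/10.
By linearity of expectation, E[X₁+…+X_10] = 10·(1/10) = 1.

1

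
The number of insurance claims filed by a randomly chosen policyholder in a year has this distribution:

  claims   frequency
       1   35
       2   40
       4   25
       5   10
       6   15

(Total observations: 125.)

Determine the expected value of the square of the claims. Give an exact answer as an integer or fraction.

277/25

Total = 125, so P(claims=1) = 35/125, etc.
E[X²] = (7/25)·1 + (8/25)·4 + (1/5)·16 + (2/25)·25 + (3/25)·36
     = 277/25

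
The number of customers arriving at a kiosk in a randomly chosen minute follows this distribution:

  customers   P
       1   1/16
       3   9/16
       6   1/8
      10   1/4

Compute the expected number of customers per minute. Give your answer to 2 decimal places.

5.00

E[X] = (1/16)·1 + (9/16)·3 + (1/8)·6 + (1/4)·10
     = 5 ≈ 5.00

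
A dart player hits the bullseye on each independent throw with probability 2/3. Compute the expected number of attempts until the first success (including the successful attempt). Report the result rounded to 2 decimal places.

For a geometric distribution, E[trials] = 1/p = 1/(2/3) = 3/2.
≈ 1.50

1.50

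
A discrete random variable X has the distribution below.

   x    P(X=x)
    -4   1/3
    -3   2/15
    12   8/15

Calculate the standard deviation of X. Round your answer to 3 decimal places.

7.846

E[X] = 14/3, E[X²] = 250/3
Var(X) = E[X²] − (E[X])² = 250/3 − 196/9 = 554/9
SD(X) = √(554/9) ≈ 7.846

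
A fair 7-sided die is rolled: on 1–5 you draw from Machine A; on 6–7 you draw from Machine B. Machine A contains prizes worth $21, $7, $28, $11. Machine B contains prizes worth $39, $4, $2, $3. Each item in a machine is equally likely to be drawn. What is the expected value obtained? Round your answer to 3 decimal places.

E[X | Machine A] = (21 + 7 + 28 + 11)/4 = 67/4
E[X | Machine B] = (39 + 4 + 2 + 3)/4 = 12
E[X] = (5/7)·67/4 + (2/7)·12 = 431/28 ≈ 15.393

$15.393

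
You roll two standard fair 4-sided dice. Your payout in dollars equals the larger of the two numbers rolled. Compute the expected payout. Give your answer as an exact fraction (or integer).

25/8 dollars

Distribution of the larger of the two numbers rolled: 1 w.p. 1/16, 2 w.p. 3/16, 3 w.p. 5/16, 4 w.p. 7/16
E[payout] = (1/16)·1 + (3/16)·2 + (5/16)·3 + (7/16)·4 = 25/8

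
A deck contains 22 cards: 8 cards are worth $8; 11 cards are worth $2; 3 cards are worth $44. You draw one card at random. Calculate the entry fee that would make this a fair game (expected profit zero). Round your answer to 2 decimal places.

E[payout] = (8/22)·8 + (11/22)·2 + (3/22)·44 = 109/11
Fair fee = E[payout] = 109/11 ≈ $9.91

$9.91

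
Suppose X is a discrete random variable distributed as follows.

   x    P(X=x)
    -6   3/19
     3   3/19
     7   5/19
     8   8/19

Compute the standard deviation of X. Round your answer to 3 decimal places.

E[X] = 90/19, E[X²] = 892/19
Var(X) = E[X²] − (E[X])² = 892/19 − 8100/361 = 8848/361
SD(X) = √(8848/361) ≈ 4.951

4.951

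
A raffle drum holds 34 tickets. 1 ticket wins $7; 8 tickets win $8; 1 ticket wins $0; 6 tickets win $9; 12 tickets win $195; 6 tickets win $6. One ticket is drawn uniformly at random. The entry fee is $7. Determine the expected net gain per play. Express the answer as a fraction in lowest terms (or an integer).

E[payout] = (1/34)·7 + (8/34)·8 + (1/34)·0 + (6/34)·9 + (12/34)·195 + (6/34)·6 = 2501/34
Expected profit = 2501/34 − 7 = 2263/34

2263/34 dollars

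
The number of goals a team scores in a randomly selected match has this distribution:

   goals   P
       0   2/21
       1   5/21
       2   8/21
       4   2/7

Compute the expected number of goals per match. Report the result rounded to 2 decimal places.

2.14

E[X] = (2/21)·0 + (5/21)·1 + (8/21)·2 + (2/7)·4
     = 15/7 ≈ 2.14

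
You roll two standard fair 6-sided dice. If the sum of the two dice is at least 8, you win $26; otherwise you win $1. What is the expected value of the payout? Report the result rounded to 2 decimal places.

E[payout] = (7/12)·1 + (5/12)·26 = 137/12
≈ $11.42

$11.42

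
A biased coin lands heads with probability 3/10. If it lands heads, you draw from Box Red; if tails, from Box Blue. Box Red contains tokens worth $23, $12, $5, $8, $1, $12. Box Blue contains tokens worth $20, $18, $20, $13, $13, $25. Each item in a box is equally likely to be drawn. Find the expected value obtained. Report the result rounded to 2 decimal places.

$15.77

E[X | Box Red] = (23 + 12 + 5 + 8 + 1 + 12)/6 = 61/6
E[X | Box Blue] = (20 + 18 + 20 + 13 + 13 + 25)/6 = 109/6
E[X] = (3/10)·61/6 + (7/10)·109/6 = 473/30 ≈ 15.77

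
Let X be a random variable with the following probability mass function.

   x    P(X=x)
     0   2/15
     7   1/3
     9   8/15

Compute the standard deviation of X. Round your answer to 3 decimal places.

2.941

E[X] = 107/15, E[X²] = 893/15
Var(X) = E[X²] − (E[X])² = 893/15 − 11449/225 = 1946/225
SD(X) = √(1946/225) ≈ 2.941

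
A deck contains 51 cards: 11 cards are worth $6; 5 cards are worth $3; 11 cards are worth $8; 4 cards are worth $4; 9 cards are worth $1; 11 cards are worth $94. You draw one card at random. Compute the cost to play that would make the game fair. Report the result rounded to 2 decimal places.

E[payout] = (11/51)·6 + (5/51)·3 + (11/51)·8 + (4/51)·4 + (9/51)·1 + (11/51)·94 = 1228/51
Fair fee = E[payout] = 1228/51 ≈ $24.08

$24.08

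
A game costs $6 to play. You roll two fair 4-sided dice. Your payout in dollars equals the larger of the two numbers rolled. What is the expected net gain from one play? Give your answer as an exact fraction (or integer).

-23/8 dollars

Distribution of the larger of the two numbers rolled: 1 w.p. 1/16, 2 w.p. 3/16, 3 w.p. 5/16, 4 w.p. 7/16
E[payout] = (1/16)·1 + (3/16)·2 + (5/16)·3 + (7/16)·4 = 25/8
Expected profit = 25/8 − 6 = -23/8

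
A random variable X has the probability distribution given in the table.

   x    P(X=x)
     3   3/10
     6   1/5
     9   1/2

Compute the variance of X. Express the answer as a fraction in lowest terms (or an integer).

E[X] = (3/10)·3 + (1/5)·6 + (1/2)·9 = 33/5
E[X²] = (3/10)·9 + (1/5)·36 + (1/2)·81 = 252/5
Var(X) = 252/5 − (33/5)² = 171/25

171/25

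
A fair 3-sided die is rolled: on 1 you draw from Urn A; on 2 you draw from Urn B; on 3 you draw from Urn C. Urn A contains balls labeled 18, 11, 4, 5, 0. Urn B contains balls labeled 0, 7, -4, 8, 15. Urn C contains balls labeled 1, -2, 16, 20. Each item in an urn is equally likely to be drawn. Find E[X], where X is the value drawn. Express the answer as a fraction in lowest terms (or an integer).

431/60

E[X | Urn A] = (18 + 11 + 4 + 5 + 0)/5 = 38/5
E[X | Urn B] = (0 + 7 − 4 + 8 + 15)/5 = 26/5
E[X | Urn C] = (1 − 2 + 16 + 20)/4 = 35/4
E[X] = (1/3)·38/5 + (1/3)·26/5 + (1/3)·35/4 = 431/60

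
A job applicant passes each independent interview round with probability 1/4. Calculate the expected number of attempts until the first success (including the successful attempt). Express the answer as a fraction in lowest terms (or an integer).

4

For a geometric distribution, E[trials] = 1/p = 1/(1/4) = 4.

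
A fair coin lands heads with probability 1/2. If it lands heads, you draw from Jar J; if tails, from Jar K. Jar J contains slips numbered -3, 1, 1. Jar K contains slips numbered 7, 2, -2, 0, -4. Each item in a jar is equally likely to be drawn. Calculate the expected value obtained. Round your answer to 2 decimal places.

E[X | Jar J] = (-3 + 1 + 1)/3 = -1/3
E[X | Jar K] = (7 + 2 − 2 + 0 − 4)/5 = 3/5
E[X] = (1/2)·(-1/3) + (1/2)·3/5 = 2/15 ≈ 0.13

0.13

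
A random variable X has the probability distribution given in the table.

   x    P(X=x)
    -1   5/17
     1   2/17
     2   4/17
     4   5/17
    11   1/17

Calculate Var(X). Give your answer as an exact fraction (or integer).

E[X] = (5/17)·(-1) + (2/17)·1 + (4/17)·2 + (5/17)·4 + (1/17)·11 = 36/17
E[X²] = (5/17)·1 + (2/17)·1 + (4/17)·4 + (5/17)·16 + (1/17)·121 = 224/17
Var(X) = 224/17 − (36/17)² = 2512/289

2512/289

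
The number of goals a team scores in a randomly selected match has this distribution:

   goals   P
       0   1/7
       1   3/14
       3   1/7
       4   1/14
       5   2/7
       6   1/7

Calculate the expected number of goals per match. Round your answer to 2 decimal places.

E[X] = (1/7)·0 + (3/14)·1 + (1/7)·3 + (1/14)·4 + (2/7)·5 + (1/7)·6
     = 45/14 ≈ 3.21

3.21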